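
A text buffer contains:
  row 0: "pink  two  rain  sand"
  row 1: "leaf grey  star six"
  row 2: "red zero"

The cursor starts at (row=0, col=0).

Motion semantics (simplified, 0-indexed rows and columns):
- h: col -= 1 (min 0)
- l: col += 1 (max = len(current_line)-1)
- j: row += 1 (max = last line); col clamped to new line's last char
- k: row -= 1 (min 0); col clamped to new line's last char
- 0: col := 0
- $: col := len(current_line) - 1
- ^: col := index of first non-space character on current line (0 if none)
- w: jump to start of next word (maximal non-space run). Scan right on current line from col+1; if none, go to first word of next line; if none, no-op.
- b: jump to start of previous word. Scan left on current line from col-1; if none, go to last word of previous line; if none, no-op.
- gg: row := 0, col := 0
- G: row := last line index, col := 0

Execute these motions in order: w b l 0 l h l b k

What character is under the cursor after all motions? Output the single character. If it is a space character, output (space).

Answer: p

Derivation:
After 1 (w): row=0 col=6 char='t'
After 2 (b): row=0 col=0 char='p'
After 3 (l): row=0 col=1 char='i'
After 4 (0): row=0 col=0 char='p'
After 5 (l): row=0 col=1 char='i'
After 6 (h): row=0 col=0 char='p'
After 7 (l): row=0 col=1 char='i'
After 8 (b): row=0 col=0 char='p'
After 9 (k): row=0 col=0 char='p'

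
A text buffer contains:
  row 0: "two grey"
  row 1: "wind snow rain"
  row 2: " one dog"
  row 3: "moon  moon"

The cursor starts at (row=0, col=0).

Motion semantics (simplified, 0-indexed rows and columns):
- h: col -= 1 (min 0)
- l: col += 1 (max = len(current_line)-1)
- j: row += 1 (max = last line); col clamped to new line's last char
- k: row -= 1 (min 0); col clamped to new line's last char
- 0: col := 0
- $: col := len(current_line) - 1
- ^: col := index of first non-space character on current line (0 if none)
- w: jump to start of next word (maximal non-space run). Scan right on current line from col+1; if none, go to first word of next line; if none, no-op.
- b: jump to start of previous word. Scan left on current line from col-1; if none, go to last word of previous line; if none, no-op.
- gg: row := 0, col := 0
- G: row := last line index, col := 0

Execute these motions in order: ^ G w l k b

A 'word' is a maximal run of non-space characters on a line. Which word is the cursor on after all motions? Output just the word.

After 1 (^): row=0 col=0 char='t'
After 2 (G): row=3 col=0 char='m'
After 3 (w): row=3 col=6 char='m'
After 4 (l): row=3 col=7 char='o'
After 5 (k): row=2 col=7 char='g'
After 6 (b): row=2 col=5 char='d'

Answer: dog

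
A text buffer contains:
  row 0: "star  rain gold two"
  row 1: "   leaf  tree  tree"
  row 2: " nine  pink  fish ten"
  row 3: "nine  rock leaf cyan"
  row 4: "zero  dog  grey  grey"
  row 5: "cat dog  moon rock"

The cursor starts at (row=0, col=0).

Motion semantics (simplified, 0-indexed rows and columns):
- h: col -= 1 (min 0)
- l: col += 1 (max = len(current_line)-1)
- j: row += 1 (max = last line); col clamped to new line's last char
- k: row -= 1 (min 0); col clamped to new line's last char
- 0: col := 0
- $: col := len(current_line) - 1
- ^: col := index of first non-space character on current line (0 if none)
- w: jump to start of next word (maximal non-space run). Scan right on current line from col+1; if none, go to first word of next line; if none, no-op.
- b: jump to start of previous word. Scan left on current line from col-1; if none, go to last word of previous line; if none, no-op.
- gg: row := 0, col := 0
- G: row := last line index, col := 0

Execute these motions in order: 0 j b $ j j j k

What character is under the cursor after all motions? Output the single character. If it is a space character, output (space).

After 1 (0): row=0 col=0 char='s'
After 2 (j): row=1 col=0 char='_'
After 3 (b): row=0 col=16 char='t'
After 4 ($): row=0 col=18 char='o'
After 5 (j): row=1 col=18 char='e'
After 6 (j): row=2 col=18 char='t'
After 7 (j): row=3 col=18 char='a'
After 8 (k): row=2 col=18 char='t'

Answer: t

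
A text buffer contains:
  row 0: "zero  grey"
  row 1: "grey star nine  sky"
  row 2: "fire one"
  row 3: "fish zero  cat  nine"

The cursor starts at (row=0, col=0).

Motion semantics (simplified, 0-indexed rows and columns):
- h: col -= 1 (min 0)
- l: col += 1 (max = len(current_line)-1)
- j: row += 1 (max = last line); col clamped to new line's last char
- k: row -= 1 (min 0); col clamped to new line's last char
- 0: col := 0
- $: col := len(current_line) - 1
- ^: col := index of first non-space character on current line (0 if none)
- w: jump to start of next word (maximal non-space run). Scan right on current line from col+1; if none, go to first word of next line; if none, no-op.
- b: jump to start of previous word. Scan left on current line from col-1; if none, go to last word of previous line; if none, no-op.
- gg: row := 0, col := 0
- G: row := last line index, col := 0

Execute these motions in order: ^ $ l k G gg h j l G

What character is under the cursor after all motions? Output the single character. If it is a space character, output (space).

Answer: f

Derivation:
After 1 (^): row=0 col=0 char='z'
After 2 ($): row=0 col=9 char='y'
After 3 (l): row=0 col=9 char='y'
After 4 (k): row=0 col=9 char='y'
After 5 (G): row=3 col=0 char='f'
After 6 (gg): row=0 col=0 char='z'
After 7 (h): row=0 col=0 char='z'
After 8 (j): row=1 col=0 char='g'
After 9 (l): row=1 col=1 char='r'
After 10 (G): row=3 col=0 char='f'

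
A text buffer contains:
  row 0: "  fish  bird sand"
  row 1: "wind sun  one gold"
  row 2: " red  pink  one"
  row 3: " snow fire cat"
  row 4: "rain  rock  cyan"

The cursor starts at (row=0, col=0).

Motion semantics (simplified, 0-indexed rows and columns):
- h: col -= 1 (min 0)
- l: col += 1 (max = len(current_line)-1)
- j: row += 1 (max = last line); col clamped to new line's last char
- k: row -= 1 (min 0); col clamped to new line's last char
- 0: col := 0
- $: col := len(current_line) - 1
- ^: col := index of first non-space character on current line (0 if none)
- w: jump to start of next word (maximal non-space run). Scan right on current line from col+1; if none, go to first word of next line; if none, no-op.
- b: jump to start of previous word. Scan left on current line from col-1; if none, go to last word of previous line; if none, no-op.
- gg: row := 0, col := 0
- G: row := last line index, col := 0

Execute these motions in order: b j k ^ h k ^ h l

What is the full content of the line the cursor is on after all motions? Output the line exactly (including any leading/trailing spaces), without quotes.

Answer:   fish  bird sand

Derivation:
After 1 (b): row=0 col=0 char='_'
After 2 (j): row=1 col=0 char='w'
After 3 (k): row=0 col=0 char='_'
After 4 (^): row=0 col=2 char='f'
After 5 (h): row=0 col=1 char='_'
After 6 (k): row=0 col=1 char='_'
After 7 (^): row=0 col=2 char='f'
After 8 (h): row=0 col=1 char='_'
After 9 (l): row=0 col=2 char='f'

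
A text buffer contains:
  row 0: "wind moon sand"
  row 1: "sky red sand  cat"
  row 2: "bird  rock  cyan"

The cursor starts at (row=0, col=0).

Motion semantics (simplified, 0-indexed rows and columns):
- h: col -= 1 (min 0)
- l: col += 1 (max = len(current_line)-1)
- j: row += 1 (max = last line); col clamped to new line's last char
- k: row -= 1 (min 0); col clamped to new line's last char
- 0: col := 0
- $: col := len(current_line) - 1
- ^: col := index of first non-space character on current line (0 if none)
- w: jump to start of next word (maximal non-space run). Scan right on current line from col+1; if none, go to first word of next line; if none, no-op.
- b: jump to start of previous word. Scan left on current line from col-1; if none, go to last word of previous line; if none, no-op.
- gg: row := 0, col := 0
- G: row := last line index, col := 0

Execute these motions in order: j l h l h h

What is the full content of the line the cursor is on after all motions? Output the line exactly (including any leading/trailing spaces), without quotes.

After 1 (j): row=1 col=0 char='s'
After 2 (l): row=1 col=1 char='k'
After 3 (h): row=1 col=0 char='s'
After 4 (l): row=1 col=1 char='k'
After 5 (h): row=1 col=0 char='s'
After 6 (h): row=1 col=0 char='s'

Answer: sky red sand  cat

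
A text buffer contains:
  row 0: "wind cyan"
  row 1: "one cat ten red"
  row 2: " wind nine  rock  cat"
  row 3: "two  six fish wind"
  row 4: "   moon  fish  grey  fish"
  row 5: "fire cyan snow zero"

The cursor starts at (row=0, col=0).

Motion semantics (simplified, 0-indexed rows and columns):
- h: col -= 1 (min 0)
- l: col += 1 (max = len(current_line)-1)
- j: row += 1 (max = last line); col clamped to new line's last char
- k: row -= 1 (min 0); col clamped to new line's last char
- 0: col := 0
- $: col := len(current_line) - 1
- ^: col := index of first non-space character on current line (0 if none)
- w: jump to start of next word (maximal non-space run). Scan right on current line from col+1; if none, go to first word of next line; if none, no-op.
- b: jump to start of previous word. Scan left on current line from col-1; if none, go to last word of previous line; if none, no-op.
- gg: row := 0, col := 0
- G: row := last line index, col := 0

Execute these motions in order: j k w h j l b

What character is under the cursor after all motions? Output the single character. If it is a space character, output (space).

Answer: c

Derivation:
After 1 (j): row=1 col=0 char='o'
After 2 (k): row=0 col=0 char='w'
After 3 (w): row=0 col=5 char='c'
After 4 (h): row=0 col=4 char='_'
After 5 (j): row=1 col=4 char='c'
After 6 (l): row=1 col=5 char='a'
After 7 (b): row=1 col=4 char='c'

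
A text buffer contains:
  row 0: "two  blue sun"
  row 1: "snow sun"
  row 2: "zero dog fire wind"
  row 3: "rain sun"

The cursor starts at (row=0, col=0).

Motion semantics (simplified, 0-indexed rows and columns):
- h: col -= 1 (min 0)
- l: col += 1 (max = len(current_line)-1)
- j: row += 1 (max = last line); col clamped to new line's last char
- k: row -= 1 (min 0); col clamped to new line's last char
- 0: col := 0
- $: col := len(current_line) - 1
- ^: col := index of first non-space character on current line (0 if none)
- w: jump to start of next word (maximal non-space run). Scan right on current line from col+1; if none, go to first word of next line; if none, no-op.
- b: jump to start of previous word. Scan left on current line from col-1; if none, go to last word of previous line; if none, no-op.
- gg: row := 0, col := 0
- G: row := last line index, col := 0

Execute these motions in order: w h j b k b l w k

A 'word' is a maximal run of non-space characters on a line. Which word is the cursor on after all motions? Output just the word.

After 1 (w): row=0 col=5 char='b'
After 2 (h): row=0 col=4 char='_'
After 3 (j): row=1 col=4 char='_'
After 4 (b): row=1 col=0 char='s'
After 5 (k): row=0 col=0 char='t'
After 6 (b): row=0 col=0 char='t'
After 7 (l): row=0 col=1 char='w'
After 8 (w): row=0 col=5 char='b'
After 9 (k): row=0 col=5 char='b'

Answer: blue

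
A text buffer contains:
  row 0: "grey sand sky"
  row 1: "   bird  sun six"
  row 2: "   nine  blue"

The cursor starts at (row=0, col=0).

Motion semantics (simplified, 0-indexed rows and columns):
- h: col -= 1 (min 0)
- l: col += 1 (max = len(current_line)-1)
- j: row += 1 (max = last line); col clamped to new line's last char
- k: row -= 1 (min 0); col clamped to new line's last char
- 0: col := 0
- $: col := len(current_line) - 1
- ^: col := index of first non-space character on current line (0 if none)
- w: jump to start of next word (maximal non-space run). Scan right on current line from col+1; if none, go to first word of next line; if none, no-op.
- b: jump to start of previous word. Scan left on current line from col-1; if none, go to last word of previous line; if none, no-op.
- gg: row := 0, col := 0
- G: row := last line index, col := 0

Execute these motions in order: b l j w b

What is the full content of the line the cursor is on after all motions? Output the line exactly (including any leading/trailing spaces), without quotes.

Answer: grey sand sky

Derivation:
After 1 (b): row=0 col=0 char='g'
After 2 (l): row=0 col=1 char='r'
After 3 (j): row=1 col=1 char='_'
After 4 (w): row=1 col=3 char='b'
After 5 (b): row=0 col=10 char='s'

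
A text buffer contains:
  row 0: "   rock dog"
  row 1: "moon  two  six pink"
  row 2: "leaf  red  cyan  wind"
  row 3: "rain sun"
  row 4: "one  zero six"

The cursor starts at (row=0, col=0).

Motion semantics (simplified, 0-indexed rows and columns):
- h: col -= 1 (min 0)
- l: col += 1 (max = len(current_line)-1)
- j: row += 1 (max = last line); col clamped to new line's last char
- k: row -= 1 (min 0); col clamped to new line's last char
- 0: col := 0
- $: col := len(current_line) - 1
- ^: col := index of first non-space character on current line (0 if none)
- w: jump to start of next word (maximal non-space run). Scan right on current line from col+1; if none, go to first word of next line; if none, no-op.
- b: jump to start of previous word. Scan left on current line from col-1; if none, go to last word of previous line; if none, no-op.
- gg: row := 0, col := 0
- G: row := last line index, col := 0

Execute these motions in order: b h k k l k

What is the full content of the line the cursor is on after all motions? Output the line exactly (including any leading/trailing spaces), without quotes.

Answer:    rock dog

Derivation:
After 1 (b): row=0 col=0 char='_'
After 2 (h): row=0 col=0 char='_'
After 3 (k): row=0 col=0 char='_'
After 4 (k): row=0 col=0 char='_'
After 5 (l): row=0 col=1 char='_'
After 6 (k): row=0 col=1 char='_'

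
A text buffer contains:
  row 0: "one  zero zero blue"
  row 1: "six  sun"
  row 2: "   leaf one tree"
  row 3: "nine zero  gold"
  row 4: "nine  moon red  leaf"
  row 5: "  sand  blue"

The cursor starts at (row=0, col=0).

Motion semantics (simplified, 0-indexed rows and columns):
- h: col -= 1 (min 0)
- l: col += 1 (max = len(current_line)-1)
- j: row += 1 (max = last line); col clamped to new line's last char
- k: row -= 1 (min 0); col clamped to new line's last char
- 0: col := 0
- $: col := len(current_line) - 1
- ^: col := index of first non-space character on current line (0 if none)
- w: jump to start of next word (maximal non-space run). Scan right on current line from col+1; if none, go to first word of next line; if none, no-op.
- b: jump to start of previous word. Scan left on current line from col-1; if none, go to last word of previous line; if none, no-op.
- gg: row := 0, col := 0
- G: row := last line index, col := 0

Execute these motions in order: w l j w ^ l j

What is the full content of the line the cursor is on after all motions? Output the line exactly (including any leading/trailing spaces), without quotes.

Answer: nine zero  gold

Derivation:
After 1 (w): row=0 col=5 char='z'
After 2 (l): row=0 col=6 char='e'
After 3 (j): row=1 col=6 char='u'
After 4 (w): row=2 col=3 char='l'
After 5 (^): row=2 col=3 char='l'
After 6 (l): row=2 col=4 char='e'
After 7 (j): row=3 col=4 char='_'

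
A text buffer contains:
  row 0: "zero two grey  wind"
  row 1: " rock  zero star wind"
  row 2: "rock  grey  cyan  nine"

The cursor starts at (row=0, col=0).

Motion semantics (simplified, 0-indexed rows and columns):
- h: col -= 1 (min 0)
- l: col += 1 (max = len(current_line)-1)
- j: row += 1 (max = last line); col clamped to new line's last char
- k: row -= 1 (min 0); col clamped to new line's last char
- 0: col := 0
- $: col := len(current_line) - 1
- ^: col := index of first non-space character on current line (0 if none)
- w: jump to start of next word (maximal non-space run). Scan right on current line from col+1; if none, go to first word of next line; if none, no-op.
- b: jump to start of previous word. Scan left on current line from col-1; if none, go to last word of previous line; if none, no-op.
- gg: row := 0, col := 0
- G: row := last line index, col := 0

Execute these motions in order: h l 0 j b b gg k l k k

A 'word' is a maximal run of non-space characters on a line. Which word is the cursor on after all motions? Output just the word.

After 1 (h): row=0 col=0 char='z'
After 2 (l): row=0 col=1 char='e'
After 3 (0): row=0 col=0 char='z'
After 4 (j): row=1 col=0 char='_'
After 5 (b): row=0 col=15 char='w'
After 6 (b): row=0 col=9 char='g'
After 7 (gg): row=0 col=0 char='z'
After 8 (k): row=0 col=0 char='z'
After 9 (l): row=0 col=1 char='e'
After 10 (k): row=0 col=1 char='e'
After 11 (k): row=0 col=1 char='e'

Answer: zero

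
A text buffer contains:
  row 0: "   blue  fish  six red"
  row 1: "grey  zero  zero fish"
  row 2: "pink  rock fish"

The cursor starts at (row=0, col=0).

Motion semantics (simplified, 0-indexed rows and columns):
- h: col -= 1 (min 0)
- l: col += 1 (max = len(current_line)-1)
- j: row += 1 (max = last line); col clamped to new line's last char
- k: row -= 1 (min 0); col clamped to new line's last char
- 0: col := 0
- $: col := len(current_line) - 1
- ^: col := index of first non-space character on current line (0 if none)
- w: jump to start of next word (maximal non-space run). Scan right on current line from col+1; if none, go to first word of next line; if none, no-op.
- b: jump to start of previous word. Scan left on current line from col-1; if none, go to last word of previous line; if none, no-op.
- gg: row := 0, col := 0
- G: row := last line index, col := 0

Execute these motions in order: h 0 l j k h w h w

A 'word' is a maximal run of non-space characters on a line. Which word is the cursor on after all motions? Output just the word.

After 1 (h): row=0 col=0 char='_'
After 2 (0): row=0 col=0 char='_'
After 3 (l): row=0 col=1 char='_'
After 4 (j): row=1 col=1 char='r'
After 5 (k): row=0 col=1 char='_'
After 6 (h): row=0 col=0 char='_'
After 7 (w): row=0 col=3 char='b'
After 8 (h): row=0 col=2 char='_'
After 9 (w): row=0 col=3 char='b'

Answer: blue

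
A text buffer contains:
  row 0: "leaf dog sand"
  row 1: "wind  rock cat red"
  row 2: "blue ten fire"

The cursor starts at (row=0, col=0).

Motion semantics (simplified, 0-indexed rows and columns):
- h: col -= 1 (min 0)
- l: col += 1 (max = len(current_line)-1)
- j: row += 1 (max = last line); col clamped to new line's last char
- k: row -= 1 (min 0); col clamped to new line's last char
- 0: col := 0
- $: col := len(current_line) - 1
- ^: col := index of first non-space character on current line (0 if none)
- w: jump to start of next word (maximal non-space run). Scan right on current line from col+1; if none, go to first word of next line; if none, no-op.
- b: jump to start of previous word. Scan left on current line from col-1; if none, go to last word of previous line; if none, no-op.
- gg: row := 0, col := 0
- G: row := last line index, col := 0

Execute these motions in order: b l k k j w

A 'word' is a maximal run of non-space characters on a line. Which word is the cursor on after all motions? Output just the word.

After 1 (b): row=0 col=0 char='l'
After 2 (l): row=0 col=1 char='e'
After 3 (k): row=0 col=1 char='e'
After 4 (k): row=0 col=1 char='e'
After 5 (j): row=1 col=1 char='i'
After 6 (w): row=1 col=6 char='r'

Answer: rock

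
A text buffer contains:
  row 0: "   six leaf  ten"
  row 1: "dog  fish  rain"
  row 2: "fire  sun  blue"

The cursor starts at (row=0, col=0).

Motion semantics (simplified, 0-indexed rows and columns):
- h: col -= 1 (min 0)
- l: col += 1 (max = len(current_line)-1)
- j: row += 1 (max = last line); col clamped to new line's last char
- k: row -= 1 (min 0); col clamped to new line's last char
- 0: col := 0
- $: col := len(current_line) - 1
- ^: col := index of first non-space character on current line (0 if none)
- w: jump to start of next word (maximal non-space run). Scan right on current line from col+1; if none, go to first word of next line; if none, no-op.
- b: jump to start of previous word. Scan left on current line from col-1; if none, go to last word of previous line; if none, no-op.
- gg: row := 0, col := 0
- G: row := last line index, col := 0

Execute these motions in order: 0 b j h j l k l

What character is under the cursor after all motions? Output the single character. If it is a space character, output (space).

Answer: g

Derivation:
After 1 (0): row=0 col=0 char='_'
After 2 (b): row=0 col=0 char='_'
After 3 (j): row=1 col=0 char='d'
After 4 (h): row=1 col=0 char='d'
After 5 (j): row=2 col=0 char='f'
After 6 (l): row=2 col=1 char='i'
After 7 (k): row=1 col=1 char='o'
After 8 (l): row=1 col=2 char='g'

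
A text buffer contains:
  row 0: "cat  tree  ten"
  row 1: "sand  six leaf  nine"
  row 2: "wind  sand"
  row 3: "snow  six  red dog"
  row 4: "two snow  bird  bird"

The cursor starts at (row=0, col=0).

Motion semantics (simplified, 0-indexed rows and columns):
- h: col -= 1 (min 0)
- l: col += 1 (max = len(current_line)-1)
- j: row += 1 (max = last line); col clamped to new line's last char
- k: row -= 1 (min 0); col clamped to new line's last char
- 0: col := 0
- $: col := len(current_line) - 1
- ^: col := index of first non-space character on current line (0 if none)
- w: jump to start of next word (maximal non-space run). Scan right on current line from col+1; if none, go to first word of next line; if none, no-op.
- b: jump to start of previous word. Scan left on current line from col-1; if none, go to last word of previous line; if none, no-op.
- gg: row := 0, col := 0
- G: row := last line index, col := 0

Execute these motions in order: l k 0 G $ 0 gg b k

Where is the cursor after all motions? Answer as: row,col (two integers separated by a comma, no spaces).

After 1 (l): row=0 col=1 char='a'
After 2 (k): row=0 col=1 char='a'
After 3 (0): row=0 col=0 char='c'
After 4 (G): row=4 col=0 char='t'
After 5 ($): row=4 col=19 char='d'
After 6 (0): row=4 col=0 char='t'
After 7 (gg): row=0 col=0 char='c'
After 8 (b): row=0 col=0 char='c'
After 9 (k): row=0 col=0 char='c'

Answer: 0,0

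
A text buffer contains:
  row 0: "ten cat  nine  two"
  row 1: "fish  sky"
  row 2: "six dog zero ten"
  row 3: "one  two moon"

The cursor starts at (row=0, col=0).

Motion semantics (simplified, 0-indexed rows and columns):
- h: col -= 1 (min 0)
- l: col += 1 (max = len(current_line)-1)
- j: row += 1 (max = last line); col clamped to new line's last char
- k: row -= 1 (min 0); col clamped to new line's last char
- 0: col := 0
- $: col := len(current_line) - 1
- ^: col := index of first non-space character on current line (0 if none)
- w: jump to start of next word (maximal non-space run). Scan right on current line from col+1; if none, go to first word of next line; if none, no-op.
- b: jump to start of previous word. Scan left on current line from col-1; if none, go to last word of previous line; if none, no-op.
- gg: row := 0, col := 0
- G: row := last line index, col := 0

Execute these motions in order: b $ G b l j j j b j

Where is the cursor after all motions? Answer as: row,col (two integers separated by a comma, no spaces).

After 1 (b): row=0 col=0 char='t'
After 2 ($): row=0 col=17 char='o'
After 3 (G): row=3 col=0 char='o'
After 4 (b): row=2 col=13 char='t'
After 5 (l): row=2 col=14 char='e'
After 6 (j): row=3 col=12 char='n'
After 7 (j): row=3 col=12 char='n'
After 8 (j): row=3 col=12 char='n'
After 9 (b): row=3 col=9 char='m'
After 10 (j): row=3 col=9 char='m'

Answer: 3,9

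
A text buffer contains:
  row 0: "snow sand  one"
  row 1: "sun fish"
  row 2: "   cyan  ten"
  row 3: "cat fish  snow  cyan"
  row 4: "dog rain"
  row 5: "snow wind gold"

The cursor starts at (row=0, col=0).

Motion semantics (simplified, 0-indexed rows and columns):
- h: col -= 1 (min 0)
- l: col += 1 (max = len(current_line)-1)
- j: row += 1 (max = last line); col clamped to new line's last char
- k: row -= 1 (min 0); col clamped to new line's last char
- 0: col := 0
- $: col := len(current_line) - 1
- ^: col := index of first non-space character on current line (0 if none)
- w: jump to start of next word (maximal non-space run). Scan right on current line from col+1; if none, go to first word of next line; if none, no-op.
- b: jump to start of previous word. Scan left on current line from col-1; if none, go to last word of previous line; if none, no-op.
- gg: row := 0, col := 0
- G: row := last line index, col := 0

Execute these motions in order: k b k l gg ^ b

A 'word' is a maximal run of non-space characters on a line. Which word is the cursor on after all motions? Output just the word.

After 1 (k): row=0 col=0 char='s'
After 2 (b): row=0 col=0 char='s'
After 3 (k): row=0 col=0 char='s'
After 4 (l): row=0 col=1 char='n'
After 5 (gg): row=0 col=0 char='s'
After 6 (^): row=0 col=0 char='s'
After 7 (b): row=0 col=0 char='s'

Answer: snow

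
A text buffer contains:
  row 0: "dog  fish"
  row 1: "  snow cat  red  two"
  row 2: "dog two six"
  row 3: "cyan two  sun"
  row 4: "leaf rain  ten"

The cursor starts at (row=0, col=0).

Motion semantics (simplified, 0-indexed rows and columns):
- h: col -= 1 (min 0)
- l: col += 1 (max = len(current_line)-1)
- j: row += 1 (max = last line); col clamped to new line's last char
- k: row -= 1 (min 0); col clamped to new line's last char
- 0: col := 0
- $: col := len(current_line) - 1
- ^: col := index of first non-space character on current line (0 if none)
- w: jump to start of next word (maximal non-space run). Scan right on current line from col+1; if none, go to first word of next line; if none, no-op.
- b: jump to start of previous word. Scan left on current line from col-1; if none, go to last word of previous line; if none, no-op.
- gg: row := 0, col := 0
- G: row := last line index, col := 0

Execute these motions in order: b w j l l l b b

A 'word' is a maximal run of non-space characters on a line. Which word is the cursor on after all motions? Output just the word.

Answer: snow

Derivation:
After 1 (b): row=0 col=0 char='d'
After 2 (w): row=0 col=5 char='f'
After 3 (j): row=1 col=5 char='w'
After 4 (l): row=1 col=6 char='_'
After 5 (l): row=1 col=7 char='c'
After 6 (l): row=1 col=8 char='a'
After 7 (b): row=1 col=7 char='c'
After 8 (b): row=1 col=2 char='s'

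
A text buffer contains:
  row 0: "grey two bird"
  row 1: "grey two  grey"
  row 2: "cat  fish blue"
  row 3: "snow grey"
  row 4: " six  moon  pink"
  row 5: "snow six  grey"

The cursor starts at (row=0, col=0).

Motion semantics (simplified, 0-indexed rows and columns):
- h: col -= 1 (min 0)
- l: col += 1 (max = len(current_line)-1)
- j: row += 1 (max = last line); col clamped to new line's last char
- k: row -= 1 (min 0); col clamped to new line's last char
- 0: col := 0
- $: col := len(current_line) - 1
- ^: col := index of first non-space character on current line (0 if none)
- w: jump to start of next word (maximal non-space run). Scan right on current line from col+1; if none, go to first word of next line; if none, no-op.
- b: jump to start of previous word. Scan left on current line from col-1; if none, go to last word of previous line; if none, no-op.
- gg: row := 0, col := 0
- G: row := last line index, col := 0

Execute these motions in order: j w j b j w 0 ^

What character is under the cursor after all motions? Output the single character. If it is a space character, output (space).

After 1 (j): row=1 col=0 char='g'
After 2 (w): row=1 col=5 char='t'
After 3 (j): row=2 col=5 char='f'
After 4 (b): row=2 col=0 char='c'
After 5 (j): row=3 col=0 char='s'
After 6 (w): row=3 col=5 char='g'
After 7 (0): row=3 col=0 char='s'
After 8 (^): row=3 col=0 char='s'

Answer: s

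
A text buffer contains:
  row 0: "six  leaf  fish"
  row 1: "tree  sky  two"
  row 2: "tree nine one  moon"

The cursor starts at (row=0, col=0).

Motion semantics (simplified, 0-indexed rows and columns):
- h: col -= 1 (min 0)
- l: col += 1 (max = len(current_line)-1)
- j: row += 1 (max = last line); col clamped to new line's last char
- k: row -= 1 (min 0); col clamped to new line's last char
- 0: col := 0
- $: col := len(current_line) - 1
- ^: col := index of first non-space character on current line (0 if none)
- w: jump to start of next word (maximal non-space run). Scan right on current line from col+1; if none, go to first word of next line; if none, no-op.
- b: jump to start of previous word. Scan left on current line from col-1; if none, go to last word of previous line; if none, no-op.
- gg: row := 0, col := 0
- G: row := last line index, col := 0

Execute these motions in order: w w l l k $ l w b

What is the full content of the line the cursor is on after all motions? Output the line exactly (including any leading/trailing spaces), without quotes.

After 1 (w): row=0 col=5 char='l'
After 2 (w): row=0 col=11 char='f'
After 3 (l): row=0 col=12 char='i'
After 4 (l): row=0 col=13 char='s'
After 5 (k): row=0 col=13 char='s'
After 6 ($): row=0 col=14 char='h'
After 7 (l): row=0 col=14 char='h'
After 8 (w): row=1 col=0 char='t'
After 9 (b): row=0 col=11 char='f'

Answer: six  leaf  fish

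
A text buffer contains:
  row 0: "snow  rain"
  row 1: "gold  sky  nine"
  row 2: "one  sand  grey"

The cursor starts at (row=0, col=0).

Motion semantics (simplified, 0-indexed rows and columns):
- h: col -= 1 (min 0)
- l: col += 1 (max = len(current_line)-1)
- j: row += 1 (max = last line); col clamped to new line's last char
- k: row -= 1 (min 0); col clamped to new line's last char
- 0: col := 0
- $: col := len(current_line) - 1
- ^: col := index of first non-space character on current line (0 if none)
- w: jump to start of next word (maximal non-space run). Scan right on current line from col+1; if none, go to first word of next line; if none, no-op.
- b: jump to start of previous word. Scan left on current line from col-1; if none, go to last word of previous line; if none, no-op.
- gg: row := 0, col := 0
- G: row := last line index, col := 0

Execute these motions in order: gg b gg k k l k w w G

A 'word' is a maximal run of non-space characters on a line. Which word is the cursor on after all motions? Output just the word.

Answer: one

Derivation:
After 1 (gg): row=0 col=0 char='s'
After 2 (b): row=0 col=0 char='s'
After 3 (gg): row=0 col=0 char='s'
After 4 (k): row=0 col=0 char='s'
After 5 (k): row=0 col=0 char='s'
After 6 (l): row=0 col=1 char='n'
After 7 (k): row=0 col=1 char='n'
After 8 (w): row=0 col=6 char='r'
After 9 (w): row=1 col=0 char='g'
After 10 (G): row=2 col=0 char='o'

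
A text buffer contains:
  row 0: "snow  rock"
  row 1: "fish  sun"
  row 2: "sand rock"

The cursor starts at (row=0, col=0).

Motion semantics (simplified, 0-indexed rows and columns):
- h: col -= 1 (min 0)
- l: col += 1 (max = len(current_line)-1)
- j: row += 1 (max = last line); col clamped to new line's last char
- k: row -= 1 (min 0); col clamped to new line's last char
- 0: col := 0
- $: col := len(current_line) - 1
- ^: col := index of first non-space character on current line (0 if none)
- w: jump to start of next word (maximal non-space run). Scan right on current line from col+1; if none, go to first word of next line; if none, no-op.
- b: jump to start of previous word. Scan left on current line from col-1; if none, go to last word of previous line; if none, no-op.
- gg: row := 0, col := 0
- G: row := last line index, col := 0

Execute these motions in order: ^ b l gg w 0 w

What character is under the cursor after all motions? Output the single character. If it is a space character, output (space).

After 1 (^): row=0 col=0 char='s'
After 2 (b): row=0 col=0 char='s'
After 3 (l): row=0 col=1 char='n'
After 4 (gg): row=0 col=0 char='s'
After 5 (w): row=0 col=6 char='r'
After 6 (0): row=0 col=0 char='s'
After 7 (w): row=0 col=6 char='r'

Answer: r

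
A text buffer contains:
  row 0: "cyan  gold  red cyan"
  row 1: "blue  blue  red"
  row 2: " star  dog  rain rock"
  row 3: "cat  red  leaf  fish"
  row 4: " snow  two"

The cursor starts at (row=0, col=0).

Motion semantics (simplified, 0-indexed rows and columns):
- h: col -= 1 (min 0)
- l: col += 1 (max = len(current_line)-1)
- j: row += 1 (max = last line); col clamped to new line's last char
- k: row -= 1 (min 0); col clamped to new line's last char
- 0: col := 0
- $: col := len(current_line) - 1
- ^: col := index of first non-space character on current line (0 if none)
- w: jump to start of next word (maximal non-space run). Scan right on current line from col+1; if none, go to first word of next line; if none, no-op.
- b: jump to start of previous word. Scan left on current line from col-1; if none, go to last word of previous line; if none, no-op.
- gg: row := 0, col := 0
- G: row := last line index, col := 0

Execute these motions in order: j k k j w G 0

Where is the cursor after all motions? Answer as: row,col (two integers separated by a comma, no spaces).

Answer: 4,0

Derivation:
After 1 (j): row=1 col=0 char='b'
After 2 (k): row=0 col=0 char='c'
After 3 (k): row=0 col=0 char='c'
After 4 (j): row=1 col=0 char='b'
After 5 (w): row=1 col=6 char='b'
After 6 (G): row=4 col=0 char='_'
After 7 (0): row=4 col=0 char='_'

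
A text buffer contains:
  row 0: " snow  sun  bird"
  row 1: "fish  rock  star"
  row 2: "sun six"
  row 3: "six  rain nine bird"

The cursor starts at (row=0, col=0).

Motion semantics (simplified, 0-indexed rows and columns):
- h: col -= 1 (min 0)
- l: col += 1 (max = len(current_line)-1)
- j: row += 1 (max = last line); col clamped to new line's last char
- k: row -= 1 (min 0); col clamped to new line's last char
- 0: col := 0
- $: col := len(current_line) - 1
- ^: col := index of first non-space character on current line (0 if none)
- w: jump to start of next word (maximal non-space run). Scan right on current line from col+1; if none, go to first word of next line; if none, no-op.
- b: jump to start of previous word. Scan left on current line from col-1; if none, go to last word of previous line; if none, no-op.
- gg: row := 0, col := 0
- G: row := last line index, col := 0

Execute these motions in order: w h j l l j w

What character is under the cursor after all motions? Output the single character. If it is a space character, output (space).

After 1 (w): row=0 col=1 char='s'
After 2 (h): row=0 col=0 char='_'
After 3 (j): row=1 col=0 char='f'
After 4 (l): row=1 col=1 char='i'
After 5 (l): row=1 col=2 char='s'
After 6 (j): row=2 col=2 char='n'
After 7 (w): row=2 col=4 char='s'

Answer: s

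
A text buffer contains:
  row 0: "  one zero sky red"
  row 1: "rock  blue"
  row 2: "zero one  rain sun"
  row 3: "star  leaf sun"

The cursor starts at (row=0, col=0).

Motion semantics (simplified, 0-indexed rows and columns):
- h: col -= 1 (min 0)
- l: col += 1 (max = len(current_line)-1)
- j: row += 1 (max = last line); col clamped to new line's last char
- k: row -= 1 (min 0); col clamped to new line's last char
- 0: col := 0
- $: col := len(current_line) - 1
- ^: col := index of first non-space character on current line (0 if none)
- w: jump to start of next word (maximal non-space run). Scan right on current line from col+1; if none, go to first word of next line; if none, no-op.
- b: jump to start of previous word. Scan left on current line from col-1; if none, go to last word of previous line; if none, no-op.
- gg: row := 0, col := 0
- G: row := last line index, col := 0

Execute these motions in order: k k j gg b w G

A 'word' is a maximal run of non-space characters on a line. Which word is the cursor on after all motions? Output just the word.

Answer: star

Derivation:
After 1 (k): row=0 col=0 char='_'
After 2 (k): row=0 col=0 char='_'
After 3 (j): row=1 col=0 char='r'
After 4 (gg): row=0 col=0 char='_'
After 5 (b): row=0 col=0 char='_'
After 6 (w): row=0 col=2 char='o'
After 7 (G): row=3 col=0 char='s'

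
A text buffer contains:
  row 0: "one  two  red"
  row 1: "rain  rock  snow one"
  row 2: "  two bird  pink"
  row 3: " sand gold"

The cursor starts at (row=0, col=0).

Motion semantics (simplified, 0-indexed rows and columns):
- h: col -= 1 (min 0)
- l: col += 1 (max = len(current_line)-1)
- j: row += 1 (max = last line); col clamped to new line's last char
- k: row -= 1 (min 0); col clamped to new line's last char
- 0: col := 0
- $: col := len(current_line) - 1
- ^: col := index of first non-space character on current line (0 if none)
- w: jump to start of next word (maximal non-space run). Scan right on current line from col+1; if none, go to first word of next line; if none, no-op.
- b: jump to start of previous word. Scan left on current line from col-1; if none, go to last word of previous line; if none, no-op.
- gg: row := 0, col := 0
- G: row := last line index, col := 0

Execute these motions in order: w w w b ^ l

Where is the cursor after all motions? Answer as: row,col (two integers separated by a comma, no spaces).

After 1 (w): row=0 col=5 char='t'
After 2 (w): row=0 col=10 char='r'
After 3 (w): row=1 col=0 char='r'
After 4 (b): row=0 col=10 char='r'
After 5 (^): row=0 col=0 char='o'
After 6 (l): row=0 col=1 char='n'

Answer: 0,1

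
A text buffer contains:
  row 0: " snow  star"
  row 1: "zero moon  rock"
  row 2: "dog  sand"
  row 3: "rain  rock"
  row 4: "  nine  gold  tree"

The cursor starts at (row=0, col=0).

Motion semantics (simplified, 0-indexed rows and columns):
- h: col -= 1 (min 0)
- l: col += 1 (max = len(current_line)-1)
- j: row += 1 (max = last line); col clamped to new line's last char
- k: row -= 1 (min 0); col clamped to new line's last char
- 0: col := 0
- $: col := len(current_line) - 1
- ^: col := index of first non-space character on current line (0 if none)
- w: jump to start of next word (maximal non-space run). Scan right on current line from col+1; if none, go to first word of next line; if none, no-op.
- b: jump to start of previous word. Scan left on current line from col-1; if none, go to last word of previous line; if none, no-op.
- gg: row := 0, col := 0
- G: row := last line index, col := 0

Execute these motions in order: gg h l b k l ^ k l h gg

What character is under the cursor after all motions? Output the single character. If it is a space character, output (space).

After 1 (gg): row=0 col=0 char='_'
After 2 (h): row=0 col=0 char='_'
After 3 (l): row=0 col=1 char='s'
After 4 (b): row=0 col=1 char='s'
After 5 (k): row=0 col=1 char='s'
After 6 (l): row=0 col=2 char='n'
After 7 (^): row=0 col=1 char='s'
After 8 (k): row=0 col=1 char='s'
After 9 (l): row=0 col=2 char='n'
After 10 (h): row=0 col=1 char='s'
After 11 (gg): row=0 col=0 char='_'

Answer: (space)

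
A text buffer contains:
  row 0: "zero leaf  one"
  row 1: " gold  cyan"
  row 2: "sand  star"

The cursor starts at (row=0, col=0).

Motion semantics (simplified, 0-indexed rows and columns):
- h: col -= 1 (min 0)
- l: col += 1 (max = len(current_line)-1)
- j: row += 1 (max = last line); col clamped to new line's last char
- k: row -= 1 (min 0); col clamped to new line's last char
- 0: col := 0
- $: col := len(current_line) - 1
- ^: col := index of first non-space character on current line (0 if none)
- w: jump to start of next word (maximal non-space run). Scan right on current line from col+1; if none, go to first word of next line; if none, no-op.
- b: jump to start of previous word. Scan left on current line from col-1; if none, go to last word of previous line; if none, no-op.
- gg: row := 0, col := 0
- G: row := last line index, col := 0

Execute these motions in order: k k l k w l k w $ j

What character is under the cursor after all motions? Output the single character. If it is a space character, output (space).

Answer: n

Derivation:
After 1 (k): row=0 col=0 char='z'
After 2 (k): row=0 col=0 char='z'
After 3 (l): row=0 col=1 char='e'
After 4 (k): row=0 col=1 char='e'
After 5 (w): row=0 col=5 char='l'
After 6 (l): row=0 col=6 char='e'
After 7 (k): row=0 col=6 char='e'
After 8 (w): row=0 col=11 char='o'
After 9 ($): row=0 col=13 char='e'
After 10 (j): row=1 col=10 char='n'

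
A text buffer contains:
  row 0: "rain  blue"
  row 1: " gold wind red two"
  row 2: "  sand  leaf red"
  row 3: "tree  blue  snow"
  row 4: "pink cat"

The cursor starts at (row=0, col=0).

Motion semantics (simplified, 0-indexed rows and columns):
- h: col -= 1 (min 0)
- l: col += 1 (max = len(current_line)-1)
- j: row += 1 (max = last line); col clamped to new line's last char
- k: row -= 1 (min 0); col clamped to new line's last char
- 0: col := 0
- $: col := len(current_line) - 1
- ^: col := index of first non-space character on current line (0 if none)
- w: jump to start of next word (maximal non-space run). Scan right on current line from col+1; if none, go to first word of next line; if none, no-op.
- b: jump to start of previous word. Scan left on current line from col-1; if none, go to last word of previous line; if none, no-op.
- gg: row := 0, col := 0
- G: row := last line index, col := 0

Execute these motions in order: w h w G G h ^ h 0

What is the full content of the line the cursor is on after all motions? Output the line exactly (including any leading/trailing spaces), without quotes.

Answer: pink cat

Derivation:
After 1 (w): row=0 col=6 char='b'
After 2 (h): row=0 col=5 char='_'
After 3 (w): row=0 col=6 char='b'
After 4 (G): row=4 col=0 char='p'
After 5 (G): row=4 col=0 char='p'
After 6 (h): row=4 col=0 char='p'
After 7 (^): row=4 col=0 char='p'
After 8 (h): row=4 col=0 char='p'
After 9 (0): row=4 col=0 char='p'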